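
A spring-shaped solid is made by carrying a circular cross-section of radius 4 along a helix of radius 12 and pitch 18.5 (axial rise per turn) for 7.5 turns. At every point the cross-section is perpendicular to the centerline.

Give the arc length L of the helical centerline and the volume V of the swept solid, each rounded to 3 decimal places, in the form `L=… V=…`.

L=582.260 V=29267.581

2πR = 2π·12 = 75.398224
per-turn = √(75.398224² + 18.5²) = √(5684.8921 + 342.25) = √6027.1421 = 77.634671
L = 7.5 × 77.634671 = 582.260032
V = π·4² × L = 50.265482 × 582.260032 = 29267.581434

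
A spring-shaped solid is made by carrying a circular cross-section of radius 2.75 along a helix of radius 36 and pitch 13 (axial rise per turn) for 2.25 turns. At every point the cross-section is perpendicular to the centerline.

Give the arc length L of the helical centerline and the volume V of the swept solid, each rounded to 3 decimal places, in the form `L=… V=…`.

L=509.778 V=12111.452

2πR = 2π·36 = 226.194671
per-turn = √(226.194671² + 13²) = √(51164.0292 + 169) = √51333.0292 = 226.567935
L = 2.25 × 226.567935 = 509.777854
V = π·2.75² × L = 23.758294 × 509.777854 = 12111.452355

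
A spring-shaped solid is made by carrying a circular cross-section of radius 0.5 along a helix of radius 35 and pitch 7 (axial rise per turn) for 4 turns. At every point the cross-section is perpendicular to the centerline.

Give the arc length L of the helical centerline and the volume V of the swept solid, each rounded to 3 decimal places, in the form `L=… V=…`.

2πR = 2π·35 = 219.911486
per-turn = √(219.911486² + 7²) = √(48361.0616 + 49) = √48410.0616 = 220.022866
L = 4 × 220.022866 = 880.091464
V = π·0.5² × L = 0.785398 × 880.091464 = 691.222219

L=880.091 V=691.222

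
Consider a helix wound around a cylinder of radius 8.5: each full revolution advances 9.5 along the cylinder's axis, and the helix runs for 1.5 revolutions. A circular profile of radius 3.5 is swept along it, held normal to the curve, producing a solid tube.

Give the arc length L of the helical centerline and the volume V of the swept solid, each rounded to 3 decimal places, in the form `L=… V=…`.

2πR = 2π·8.5 = 53.407075
per-turn = √(53.407075² + 9.5²) = √(2852.3157 + 90.25) = √2942.5657 = 54.245421
L = 1.5 × 54.245421 = 81.368131
V = π·3.5² × L = 38.484510 × 81.368131 = 3131.412656

L=81.368 V=3131.413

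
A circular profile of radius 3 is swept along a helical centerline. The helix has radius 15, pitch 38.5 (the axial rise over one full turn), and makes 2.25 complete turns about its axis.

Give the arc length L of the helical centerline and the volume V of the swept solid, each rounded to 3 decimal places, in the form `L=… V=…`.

L=229.068 V=6476.753

2πR = 2π·15 = 94.247780
per-turn = √(94.247780² + 38.5²) = √(8882.6440 + 1482.25) = √10364.8940 = 101.808123
L = 2.25 × 101.808123 = 229.068277
V = π·3² × L = 28.274334 × 229.068277 = 6476.752955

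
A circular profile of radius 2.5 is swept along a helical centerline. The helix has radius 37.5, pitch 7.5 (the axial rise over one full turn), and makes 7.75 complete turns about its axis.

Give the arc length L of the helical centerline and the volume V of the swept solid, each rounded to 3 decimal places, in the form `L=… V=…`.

2πR = 2π·37.5 = 235.619449
per-turn = √(235.619449² + 7.5²) = √(55516.5248 + 56.25) = √55572.7748 = 235.738785
L = 7.75 × 235.738785 = 1826.975584
V = π·2.5² × L = 19.634954 × 1826.975584 = 35872.581702

L=1826.976 V=35872.582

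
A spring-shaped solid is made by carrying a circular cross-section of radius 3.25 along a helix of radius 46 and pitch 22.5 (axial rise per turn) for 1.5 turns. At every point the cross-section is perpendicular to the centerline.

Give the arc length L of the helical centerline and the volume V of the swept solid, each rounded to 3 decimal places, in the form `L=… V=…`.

2πR = 2π·46 = 289.026524
per-turn = √(289.026524² + 22.5²) = √(83536.3317 + 506.25) = √84042.5817 = 289.900986
L = 1.5 × 289.900986 = 434.851479
V = π·3.25² × L = 33.183072 × 434.851479 = 14429.708110

L=434.851 V=14429.708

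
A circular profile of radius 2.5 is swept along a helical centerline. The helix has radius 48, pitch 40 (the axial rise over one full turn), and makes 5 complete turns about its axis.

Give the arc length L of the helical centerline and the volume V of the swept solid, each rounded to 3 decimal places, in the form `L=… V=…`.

2πR = 2π·48 = 301.592895
per-turn = √(301.592895² + 40²) = √(90958.2742 + 1600) = √92558.2742 = 304.233914
L = 5 × 304.233914 = 1521.169568
V = π·2.5² × L = 19.634954 × 1521.169568 = 29868.094619

L=1521.170 V=29868.095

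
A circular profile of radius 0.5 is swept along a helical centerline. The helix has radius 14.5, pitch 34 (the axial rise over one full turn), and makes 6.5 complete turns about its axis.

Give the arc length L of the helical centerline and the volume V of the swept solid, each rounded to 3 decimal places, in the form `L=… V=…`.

2πR = 2π·14.5 = 91.106187
per-turn = √(91.106187² + 34²) = √(8300.3373 + 1156) = √9456.3373 = 97.243701
L = 6.5 × 97.243701 = 632.084054
V = π·0.5² × L = 0.785398 × 632.084054 = 496.437655

L=632.084 V=496.438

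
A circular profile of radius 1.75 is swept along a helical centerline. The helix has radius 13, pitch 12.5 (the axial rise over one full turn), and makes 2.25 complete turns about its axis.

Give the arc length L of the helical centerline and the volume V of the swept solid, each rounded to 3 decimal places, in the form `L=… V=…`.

L=185.923 V=1788.786

2πR = 2π·13 = 81.681409
per-turn = √(81.681409² + 12.5²) = √(6671.8526 + 156.25) = √6828.1026 = 82.632334
L = 2.25 × 82.632334 = 185.922751
V = π·1.75² × L = 9.621128 × 185.922751 = 1788.786491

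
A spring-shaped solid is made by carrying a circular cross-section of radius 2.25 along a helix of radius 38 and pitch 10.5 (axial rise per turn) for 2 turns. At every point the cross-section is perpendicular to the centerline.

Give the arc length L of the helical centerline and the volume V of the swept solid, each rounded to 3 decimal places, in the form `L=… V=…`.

2πR = 2π·38 = 238.761042
per-turn = √(238.761042² + 10.5²) = √(57006.8350 + 110.25) = √57117.0850 = 238.991810
L = 2 × 238.991810 = 477.983619
V = π·2.25² × L = 15.904313 × 477.983619 = 7602.000995

L=477.984 V=7602.001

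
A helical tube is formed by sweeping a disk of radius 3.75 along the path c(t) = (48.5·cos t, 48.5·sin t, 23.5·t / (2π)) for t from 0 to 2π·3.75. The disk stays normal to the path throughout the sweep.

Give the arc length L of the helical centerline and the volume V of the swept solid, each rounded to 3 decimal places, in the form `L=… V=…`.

L=1146.147 V=50635.233

2πR = 2π·48.5 = 304.734487
per-turn = √(304.734487² + 23.5²) = √(92863.1078 + 552.25) = √93415.3578 = 305.639261
L = 3.75 × 305.639261 = 1146.147228
V = π·3.75² × L = 44.178647 × 1146.147228 = 50635.233460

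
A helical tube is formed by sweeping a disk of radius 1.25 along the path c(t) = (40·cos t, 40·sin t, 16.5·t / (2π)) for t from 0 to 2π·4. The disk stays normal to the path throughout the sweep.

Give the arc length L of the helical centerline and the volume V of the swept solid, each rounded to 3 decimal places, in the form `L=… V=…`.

L=1007.474 V=4945.426

2πR = 2π·40 = 251.327412
per-turn = √(251.327412² + 16.5²) = √(63165.4682 + 272.25) = √63437.7182 = 251.868454
L = 4 × 251.868454 = 1007.473816
V = π·1.25² × L = 4.908739 × 1007.473816 = 4945.425532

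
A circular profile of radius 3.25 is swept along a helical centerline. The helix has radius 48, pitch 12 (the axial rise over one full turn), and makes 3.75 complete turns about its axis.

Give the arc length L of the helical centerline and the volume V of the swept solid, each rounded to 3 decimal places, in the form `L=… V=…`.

L=1131.868 V=37558.866

2πR = 2π·48 = 301.592895
per-turn = √(301.592895² + 12²) = √(90958.2742 + 144) = √91102.2742 = 301.831533
L = 3.75 × 301.831533 = 1131.868248
V = π·3.25² × L = 33.183072 × 1131.868248 = 37558.866018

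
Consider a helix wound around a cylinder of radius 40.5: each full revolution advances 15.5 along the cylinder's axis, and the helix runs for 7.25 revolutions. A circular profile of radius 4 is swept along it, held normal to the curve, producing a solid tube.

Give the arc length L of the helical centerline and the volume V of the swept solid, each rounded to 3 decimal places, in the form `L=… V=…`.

L=1848.320 V=92906.675

2πR = 2π·40.5 = 254.469005
per-turn = √(254.469005² + 15.5²) = √(64754.4745 + 240.25) = √64994.7245 = 254.940629
L = 7.25 × 254.940629 = 1848.319563
V = π·4² × L = 50.265482 × 1848.319563 = 92906.674546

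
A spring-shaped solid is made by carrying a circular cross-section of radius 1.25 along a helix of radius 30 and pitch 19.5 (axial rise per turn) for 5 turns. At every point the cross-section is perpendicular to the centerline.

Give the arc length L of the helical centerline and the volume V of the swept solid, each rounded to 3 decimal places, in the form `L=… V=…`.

L=947.508 V=4651.067

2πR = 2π·30 = 188.495559
per-turn = √(188.495559² + 19.5²) = √(35530.5758 + 380.25) = √35910.8258 = 189.501519
L = 5 × 189.501519 = 947.507597
V = π·1.25² × L = 4.908739 × 947.507597 = 4651.067040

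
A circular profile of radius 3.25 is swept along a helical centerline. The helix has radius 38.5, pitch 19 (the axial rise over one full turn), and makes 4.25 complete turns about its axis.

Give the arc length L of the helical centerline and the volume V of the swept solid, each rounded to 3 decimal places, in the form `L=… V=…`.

2πR = 2π·38.5 = 241.902634
per-turn = √(241.902634² + 19²) = √(58516.8845 + 361) = √58877.8845 = 242.647655
L = 4.25 × 242.647655 = 1031.252534
V = π·3.25² × L = 33.183072 × 1031.252534 = 34220.127499

L=1031.253 V=34220.127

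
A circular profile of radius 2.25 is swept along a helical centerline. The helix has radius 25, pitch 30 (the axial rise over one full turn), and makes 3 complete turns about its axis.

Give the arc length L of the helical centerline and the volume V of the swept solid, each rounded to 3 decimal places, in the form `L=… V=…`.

2πR = 2π·25 = 157.079633
per-turn = √(157.079633² + 30²) = √(24674.0110 + 900) = √25574.0110 = 159.918764
L = 3 × 159.918764 = 479.756291
V = π·2.25² × L = 15.904313 × 479.756291 = 7630.194129

L=479.756 V=7630.194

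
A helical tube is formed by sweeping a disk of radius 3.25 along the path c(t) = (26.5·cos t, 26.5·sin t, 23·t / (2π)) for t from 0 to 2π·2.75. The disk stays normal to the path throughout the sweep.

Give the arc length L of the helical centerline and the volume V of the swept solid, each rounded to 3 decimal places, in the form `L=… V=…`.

L=462.235 V=15338.377

2πR = 2π·26.5 = 166.504411
per-turn = √(166.504411² + 23²) = √(27723.7188 + 529) = √28252.7188 = 168.085451
L = 2.75 × 168.085451 = 462.234990
V = π·3.25² × L = 33.183072 × 462.234990 = 15338.377128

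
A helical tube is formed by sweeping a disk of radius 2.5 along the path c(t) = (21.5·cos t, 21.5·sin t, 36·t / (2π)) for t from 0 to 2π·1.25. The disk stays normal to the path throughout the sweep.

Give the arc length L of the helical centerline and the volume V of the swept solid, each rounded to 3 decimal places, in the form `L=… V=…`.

L=174.754 V=3431.284

2πR = 2π·21.5 = 135.088484
per-turn = √(135.088484² + 36²) = √(18248.8985 + 1296) = √19544.8985 = 139.803071
L = 1.25 × 139.803071 = 174.753838
V = π·2.5² × L = 19.634954 × 174.753838 = 3431.283589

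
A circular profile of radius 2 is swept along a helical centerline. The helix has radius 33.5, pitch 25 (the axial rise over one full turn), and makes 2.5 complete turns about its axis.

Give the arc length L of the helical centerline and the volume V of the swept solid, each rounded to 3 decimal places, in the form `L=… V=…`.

2πR = 2π·33.5 = 210.486708
per-turn = √(210.486708² + 25²) = √(44304.6542 + 625) = √44929.6542 = 211.966163
L = 2.5 × 211.966163 = 529.915407
V = π·2² × L = 12.566371 × 529.915407 = 6659.113397

L=529.915 V=6659.113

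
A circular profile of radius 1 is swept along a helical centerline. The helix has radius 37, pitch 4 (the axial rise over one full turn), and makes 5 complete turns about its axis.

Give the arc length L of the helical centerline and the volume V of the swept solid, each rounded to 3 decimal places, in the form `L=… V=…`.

L=1162.561 V=3652.294

2πR = 2π·37 = 232.477856
per-turn = √(232.477856² + 4²) = √(54045.9537 + 16) = √54061.9537 = 232.512266
L = 5 × 232.512266 = 1162.561328
V = π·1² × L = 3.141593 × 1162.561328 = 3652.294129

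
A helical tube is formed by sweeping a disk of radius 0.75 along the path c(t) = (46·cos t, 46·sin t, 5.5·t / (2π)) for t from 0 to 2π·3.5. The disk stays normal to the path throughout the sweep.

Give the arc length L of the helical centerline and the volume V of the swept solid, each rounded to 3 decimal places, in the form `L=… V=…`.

2πR = 2π·46 = 289.026524
per-turn = √(289.026524² + 5.5²) = √(83536.3317 + 30.25) = √83566.5817 = 289.078850
L = 3.5 × 289.078850 = 1011.775976
V = π·0.75² × L = 1.767146 × 1011.775976 = 1787.955735

L=1011.776 V=1787.956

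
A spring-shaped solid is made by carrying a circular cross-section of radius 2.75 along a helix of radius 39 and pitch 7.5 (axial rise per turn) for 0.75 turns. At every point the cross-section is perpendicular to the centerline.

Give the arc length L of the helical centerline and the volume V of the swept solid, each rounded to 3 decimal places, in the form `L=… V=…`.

L=183.869 V=4368.419

2πR = 2π·39 = 245.044227
per-turn = √(245.044227² + 7.5²) = √(60046.6732 + 56.25) = √60102.9232 = 245.158975
L = 0.75 × 245.158975 = 183.869231
V = π·2.75² × L = 23.758294 × 183.869231 = 4368.419341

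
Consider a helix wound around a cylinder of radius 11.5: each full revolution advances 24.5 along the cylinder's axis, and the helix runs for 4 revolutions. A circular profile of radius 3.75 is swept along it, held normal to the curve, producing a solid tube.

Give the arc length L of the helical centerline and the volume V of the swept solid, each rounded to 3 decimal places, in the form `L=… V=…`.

L=305.189 V=13482.837

2πR = 2π·11.5 = 72.256631
per-turn = √(72.256631² + 24.5²) = √(5221.0207 + 600.25) = √5821.2707 = 76.297252
L = 4 × 76.297252 = 305.189010
V = π·3.75² × L = 44.178647 × 305.189010 = 13482.837434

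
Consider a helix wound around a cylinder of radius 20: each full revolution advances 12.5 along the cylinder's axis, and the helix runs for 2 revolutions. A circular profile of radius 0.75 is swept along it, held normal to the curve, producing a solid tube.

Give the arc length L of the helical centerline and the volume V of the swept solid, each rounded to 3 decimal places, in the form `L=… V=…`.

2πR = 2π·20 = 125.663706
per-turn = √(125.663706² + 12.5²) = √(15791.3670 + 156.25) = √15947.6170 = 126.283875
L = 2 × 126.283875 = 252.567750
V = π·0.75² × L = 1.767146 × 252.567750 = 446.324055

L=252.568 V=446.324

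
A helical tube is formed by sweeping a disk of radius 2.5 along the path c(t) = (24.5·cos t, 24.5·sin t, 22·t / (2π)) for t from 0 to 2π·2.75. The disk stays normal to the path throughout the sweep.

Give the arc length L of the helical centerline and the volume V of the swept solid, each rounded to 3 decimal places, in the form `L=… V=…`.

2πR = 2π·24.5 = 153.938040
per-turn = √(153.938040² + 22²) = √(23696.9202 + 484) = √24180.9202 = 155.502155
L = 2.75 × 155.502155 = 427.630926
V = π·2.5² × L = 19.634954 × 427.630926 = 8396.513595

L=427.631 V=8396.514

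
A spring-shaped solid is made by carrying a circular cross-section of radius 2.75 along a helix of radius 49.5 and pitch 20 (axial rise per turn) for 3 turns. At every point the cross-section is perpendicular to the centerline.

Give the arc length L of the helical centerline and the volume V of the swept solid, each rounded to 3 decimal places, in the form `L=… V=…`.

L=934.980 V=22213.534

2πR = 2π·49.5 = 311.017673
per-turn = √(311.017673² + 20²) = √(96731.9927 + 400) = √97131.9927 = 311.660060
L = 3 × 311.660060 = 934.980179
V = π·2.75² × L = 23.758294 × 934.980179 = 22213.534384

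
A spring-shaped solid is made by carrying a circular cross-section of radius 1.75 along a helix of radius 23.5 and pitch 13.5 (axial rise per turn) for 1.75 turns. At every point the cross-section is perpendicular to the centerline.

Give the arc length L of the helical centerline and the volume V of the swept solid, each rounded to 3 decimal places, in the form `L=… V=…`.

2πR = 2π·23.5 = 147.654855
per-turn = √(147.654855² + 13.5²) = √(21801.9561 + 182.25) = √21984.2061 = 148.270719
L = 1.75 × 148.270719 = 259.473758
V = π·1.75² × L = 9.621128 × 259.473758 = 2496.430112

L=259.474 V=2496.430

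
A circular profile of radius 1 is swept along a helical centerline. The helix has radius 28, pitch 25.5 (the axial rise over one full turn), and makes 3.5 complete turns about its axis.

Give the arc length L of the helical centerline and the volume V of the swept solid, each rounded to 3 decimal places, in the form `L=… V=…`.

L=622.187 V=1954.657

2πR = 2π·28 = 175.929189
per-turn = √(175.929189² + 25.5²) = √(30951.0794 + 650.25) = √31601.3294 = 177.767628
L = 3.5 × 177.767628 = 622.186696
V = π·1² × L = 3.141593 × 622.186696 = 1954.657155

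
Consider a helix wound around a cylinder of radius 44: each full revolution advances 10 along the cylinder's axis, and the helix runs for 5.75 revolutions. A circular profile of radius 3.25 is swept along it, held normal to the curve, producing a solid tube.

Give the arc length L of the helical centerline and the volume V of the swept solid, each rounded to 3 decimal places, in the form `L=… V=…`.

2πR = 2π·44 = 276.460154
per-turn = √(276.460154² + 10²) = √(76430.2165 + 100) = √76530.2165 = 276.640952
L = 5.75 × 276.640952 = 1590.685476
V = π·3.25² × L = 33.183072 × 1590.685476 = 52783.831310

L=1590.685 V=52783.831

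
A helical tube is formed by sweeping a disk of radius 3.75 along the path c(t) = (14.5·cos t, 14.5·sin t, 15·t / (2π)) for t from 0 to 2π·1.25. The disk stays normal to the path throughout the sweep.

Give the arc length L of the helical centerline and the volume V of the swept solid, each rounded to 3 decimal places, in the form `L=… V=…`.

L=115.416 V=5098.920

2πR = 2π·14.5 = 91.106187
per-turn = √(91.106187² + 15²) = √(8300.3373 + 225) = √8525.3373 = 92.332753
L = 1.25 × 92.332753 = 115.415941
V = π·3.75² × L = 44.178647 × 115.415941 = 5098.920098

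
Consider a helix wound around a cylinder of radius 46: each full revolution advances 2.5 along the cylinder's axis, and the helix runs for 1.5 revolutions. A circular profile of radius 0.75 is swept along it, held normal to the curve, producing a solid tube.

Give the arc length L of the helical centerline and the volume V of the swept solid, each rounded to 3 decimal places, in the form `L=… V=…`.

2πR = 2π·46 = 289.026524
per-turn = √(289.026524² + 2.5²) = √(83536.3317 + 6.25) = √83542.5817 = 289.037336
L = 1.5 × 289.037336 = 433.556004
V = π·0.75² × L = 1.767146 × 433.556004 = 766.156701

L=433.556 V=766.157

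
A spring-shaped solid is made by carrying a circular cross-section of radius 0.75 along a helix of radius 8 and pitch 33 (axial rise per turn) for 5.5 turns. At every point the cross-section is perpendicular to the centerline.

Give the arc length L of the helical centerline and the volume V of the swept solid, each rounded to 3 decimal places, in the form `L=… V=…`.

2πR = 2π·8 = 50.265482
per-turn = √(50.265482² + 33²) = √(2526.6187 + 1089) = √3615.6187 = 60.130015
L = 5.5 × 60.130015 = 330.715084
V = π·0.75² × L = 1.767146 × 330.715084 = 584.421793

L=330.715 V=584.422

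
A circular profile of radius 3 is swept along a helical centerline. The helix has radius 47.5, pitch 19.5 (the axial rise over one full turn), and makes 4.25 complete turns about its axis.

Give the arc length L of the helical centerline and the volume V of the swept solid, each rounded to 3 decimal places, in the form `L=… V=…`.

2πR = 2π·47.5 = 298.451302
per-turn = √(298.451302² + 19.5²) = √(89073.1797 + 380.25) = √89453.4297 = 299.087662
L = 4.25 × 299.087662 = 1271.122565
V = π·3² × L = 28.274334 × 1271.122565 = 35940.143798

L=1271.123 V=35940.144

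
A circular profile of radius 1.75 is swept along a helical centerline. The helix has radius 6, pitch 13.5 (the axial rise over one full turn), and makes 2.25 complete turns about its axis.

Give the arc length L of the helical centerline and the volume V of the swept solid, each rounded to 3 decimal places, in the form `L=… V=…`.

2πR = 2π·6 = 37.699112
per-turn = √(37.699112² + 13.5²) = √(1421.2230 + 182.25) = √1603.4730 = 40.043389
L = 2.25 × 40.043389 = 90.097626
V = π·1.75² × L = 9.621128 × 90.097626 = 866.840749

L=90.098 V=866.841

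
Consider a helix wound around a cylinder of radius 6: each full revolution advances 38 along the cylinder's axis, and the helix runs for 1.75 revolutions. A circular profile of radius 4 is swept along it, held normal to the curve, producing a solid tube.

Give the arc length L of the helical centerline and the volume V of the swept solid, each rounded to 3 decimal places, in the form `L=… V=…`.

L=93.674 V=4708.549

2πR = 2π·6 = 37.699112
per-turn = √(37.699112² + 38²) = √(1421.2230 + 1444) = √2865.2230 = 53.527778
L = 1.75 × 53.527778 = 93.673612
V = π·4² × L = 50.265482 × 93.673612 = 4708.549289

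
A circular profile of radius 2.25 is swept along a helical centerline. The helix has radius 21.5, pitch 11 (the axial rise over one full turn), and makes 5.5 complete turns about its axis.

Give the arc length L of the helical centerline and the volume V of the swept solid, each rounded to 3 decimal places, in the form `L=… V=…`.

2πR = 2π·21.5 = 135.088484
per-turn = √(135.088484² + 11²) = √(18248.8985 + 121) = √18369.8985 = 135.535599
L = 5.5 × 135.535599 = 745.445793
V = π·2.25² × L = 15.904313 × 745.445793 = 11855.803079

L=745.446 V=11855.803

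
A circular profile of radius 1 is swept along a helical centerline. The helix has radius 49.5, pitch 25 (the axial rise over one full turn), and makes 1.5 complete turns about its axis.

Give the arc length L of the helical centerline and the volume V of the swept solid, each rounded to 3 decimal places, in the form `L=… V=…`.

2πR = 2π·49.5 = 311.017673
per-turn = √(311.017673² + 25²) = √(96731.9927 + 625) = √97356.9927 = 312.020821
L = 1.5 × 312.020821 = 468.031231
V = π·1² × L = 3.141593 × 468.031231 = 1470.363479

L=468.031 V=1470.363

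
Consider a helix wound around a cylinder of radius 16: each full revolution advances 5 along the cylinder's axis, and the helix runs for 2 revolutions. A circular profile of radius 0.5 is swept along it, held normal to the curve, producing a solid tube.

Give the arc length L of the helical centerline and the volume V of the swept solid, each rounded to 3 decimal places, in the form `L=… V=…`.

2πR = 2π·16 = 100.530965
per-turn = √(100.530965² + 5²) = √(10106.4749 + 25) = √10131.4749 = 100.655228
L = 2 × 100.655228 = 201.310456
V = π·0.5² × L = 0.785398 × 201.310456 = 158.108862

L=201.310 V=158.109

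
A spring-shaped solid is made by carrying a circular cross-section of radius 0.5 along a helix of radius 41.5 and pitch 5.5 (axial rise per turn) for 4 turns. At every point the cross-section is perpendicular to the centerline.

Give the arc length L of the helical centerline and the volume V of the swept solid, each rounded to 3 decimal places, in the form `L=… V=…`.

L=1043.241 V=819.359

2πR = 2π·41.5 = 260.752190
per-turn = √(260.752190² + 5.5²) = √(67991.7047 + 30.25) = √68021.9547 = 260.810189
L = 4 × 260.810189 = 1043.240756
V = π·0.5² × L = 0.785398 × 1043.240756 = 819.359374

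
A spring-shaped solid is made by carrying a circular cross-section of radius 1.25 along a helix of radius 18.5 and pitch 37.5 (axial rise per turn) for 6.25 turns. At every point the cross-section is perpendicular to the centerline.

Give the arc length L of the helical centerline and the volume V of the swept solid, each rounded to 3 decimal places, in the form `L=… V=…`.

L=763.364 V=3747.153

2πR = 2π·18.5 = 116.238928
per-turn = √(116.238928² + 37.5²) = √(13511.4884 + 1406.25) = √14917.7384 = 122.138194
L = 6.25 × 122.138194 = 763.363712
V = π·1.25² × L = 4.908739 × 763.363712 = 3747.152860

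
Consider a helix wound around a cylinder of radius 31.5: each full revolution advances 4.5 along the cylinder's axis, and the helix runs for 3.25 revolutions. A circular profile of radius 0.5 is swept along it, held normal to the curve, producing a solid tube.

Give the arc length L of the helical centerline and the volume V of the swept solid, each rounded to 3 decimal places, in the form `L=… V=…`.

L=643.407 V=505.331

2πR = 2π·31.5 = 197.920337
per-turn = √(197.920337² + 4.5²) = √(39172.4599 + 20.25) = √39192.7099 = 197.971488
L = 3.25 × 197.971488 = 643.407334
V = π·0.5² × L = 0.785398 × 643.407334 = 505.330939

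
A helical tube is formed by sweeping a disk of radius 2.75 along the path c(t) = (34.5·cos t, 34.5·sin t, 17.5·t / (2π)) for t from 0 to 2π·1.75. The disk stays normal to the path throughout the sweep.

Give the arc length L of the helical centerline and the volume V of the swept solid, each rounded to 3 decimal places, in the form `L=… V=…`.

L=380.581 V=9041.967

2πR = 2π·34.5 = 216.769893
per-turn = √(216.769893² + 17.5²) = √(46989.1866 + 306.25) = √47295.4366 = 217.475140
L = 1.75 × 217.475140 = 380.581495
V = π·2.75² × L = 23.758294 × 380.581495 = 9041.967221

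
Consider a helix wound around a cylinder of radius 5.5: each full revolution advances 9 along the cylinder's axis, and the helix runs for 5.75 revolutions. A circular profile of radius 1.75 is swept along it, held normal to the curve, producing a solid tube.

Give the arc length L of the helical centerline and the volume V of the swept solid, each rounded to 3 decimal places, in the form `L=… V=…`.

2πR = 2π·5.5 = 34.557519
per-turn = √(34.557519² + 9²) = √(1194.2221 + 81) = √1275.2221 = 35.710252
L = 5.75 × 35.710252 = 205.333952
V = π·1.75² × L = 9.621128 × 205.333952 = 1975.544131

L=205.334 V=1975.544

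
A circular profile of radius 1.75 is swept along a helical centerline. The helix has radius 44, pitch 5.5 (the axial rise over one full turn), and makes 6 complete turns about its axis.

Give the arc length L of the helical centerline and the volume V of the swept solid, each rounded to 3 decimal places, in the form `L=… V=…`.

L=1659.089 V=15962.308

2πR = 2π·44 = 276.460154
per-turn = √(276.460154² + 5.5²) = √(76430.2165 + 30.25) = √76460.4665 = 276.514858
L = 6 × 276.514858 = 1659.089146
V = π·1.75² × L = 9.621128 × 1659.089146 = 15962.308207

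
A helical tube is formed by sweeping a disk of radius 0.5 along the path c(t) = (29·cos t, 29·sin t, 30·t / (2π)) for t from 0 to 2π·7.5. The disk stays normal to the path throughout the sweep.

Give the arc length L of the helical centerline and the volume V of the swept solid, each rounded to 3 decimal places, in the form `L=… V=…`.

L=1384.991 V=1087.770

2πR = 2π·29 = 182.212374
per-turn = √(182.212374² + 30²) = √(33201.3492 + 900) = √34101.3492 = 184.665506
L = 7.5 × 184.665506 = 1384.991297
V = π·0.5² × L = 0.785398 × 1384.991297 = 1087.769621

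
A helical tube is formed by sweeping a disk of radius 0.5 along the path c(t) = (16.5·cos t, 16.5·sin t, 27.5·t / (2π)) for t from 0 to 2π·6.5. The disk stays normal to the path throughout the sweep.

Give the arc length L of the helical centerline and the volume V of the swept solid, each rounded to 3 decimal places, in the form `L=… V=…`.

L=697.176 V=547.561

2πR = 2π·16.5 = 103.672558
per-turn = √(103.672558² + 27.5²) = √(10747.9992 + 756.25) = √11504.2492 = 107.257863
L = 6.5 × 107.257863 = 697.176110
V = π·0.5² × L = 0.785398 × 697.176110 = 547.560836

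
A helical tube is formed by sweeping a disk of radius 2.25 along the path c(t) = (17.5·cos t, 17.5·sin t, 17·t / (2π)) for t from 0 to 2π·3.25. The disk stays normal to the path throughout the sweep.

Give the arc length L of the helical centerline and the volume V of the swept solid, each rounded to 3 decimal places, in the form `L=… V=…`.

2πR = 2π·17.5 = 109.955743
per-turn = √(109.955743² + 17²) = √(12090.2654 + 289) = √12379.2654 = 111.262147
L = 3.25 × 111.262147 = 361.601978
V = π·2.25² × L = 15.904313 × 361.601978 = 5751.030975

L=361.602 V=5751.031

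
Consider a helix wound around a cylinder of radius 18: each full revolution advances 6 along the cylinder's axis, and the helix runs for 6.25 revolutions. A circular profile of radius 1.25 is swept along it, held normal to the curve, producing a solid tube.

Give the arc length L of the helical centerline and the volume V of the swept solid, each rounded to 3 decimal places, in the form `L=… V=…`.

L=707.852 V=3474.662

2πR = 2π·18 = 113.097336
per-turn = √(113.097336² + 6²) = √(12791.0073 + 36) = √12827.0073 = 113.256379
L = 6.25 × 113.256379 = 707.852367
V = π·1.25² × L = 4.908739 × 707.852367 = 3474.662179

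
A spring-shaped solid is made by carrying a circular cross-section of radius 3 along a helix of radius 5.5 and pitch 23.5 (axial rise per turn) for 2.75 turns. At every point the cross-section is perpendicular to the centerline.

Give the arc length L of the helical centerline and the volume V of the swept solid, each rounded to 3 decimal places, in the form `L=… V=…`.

L=114.925 V=3249.420

2πR = 2π·5.5 = 34.557519
per-turn = √(34.557519² + 23.5²) = √(1194.2221 + 552.25) = √1746.4721 = 41.790814
L = 2.75 × 41.790814 = 114.924738
V = π·3² × L = 28.274334 × 114.924738 = 3249.420426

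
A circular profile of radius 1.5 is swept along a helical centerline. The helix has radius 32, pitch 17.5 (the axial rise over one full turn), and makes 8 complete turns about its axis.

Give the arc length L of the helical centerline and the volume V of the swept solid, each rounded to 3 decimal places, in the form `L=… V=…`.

2πR = 2π·32 = 201.061930
per-turn = √(201.061930² + 17.5²) = √(40425.8996 + 306.25) = √40732.1496 = 201.822074
L = 8 × 201.822074 = 1614.576593
V = π·1.5² × L = 7.068583 × 1614.576593 = 11412.769420

L=1614.577 V=11412.769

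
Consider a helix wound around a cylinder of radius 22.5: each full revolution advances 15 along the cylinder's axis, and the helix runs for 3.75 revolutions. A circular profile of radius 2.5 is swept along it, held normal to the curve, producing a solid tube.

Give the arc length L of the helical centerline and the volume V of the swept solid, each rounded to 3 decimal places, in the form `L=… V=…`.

2πR = 2π·22.5 = 141.371669
per-turn = √(141.371669² + 15²) = √(19985.9489 + 225) = √20210.9489 = 142.165217
L = 3.75 × 142.165217 = 533.119564
V = π·2.5² × L = 19.634954 × 533.119564 = 10467.778153

L=533.120 V=10467.778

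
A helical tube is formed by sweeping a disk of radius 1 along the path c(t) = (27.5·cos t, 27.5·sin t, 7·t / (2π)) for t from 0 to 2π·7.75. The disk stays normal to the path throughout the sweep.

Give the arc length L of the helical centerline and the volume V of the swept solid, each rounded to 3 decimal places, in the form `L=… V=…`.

2πR = 2π·27.5 = 172.787596
per-turn = √(172.787596² + 7²) = √(29855.5533 + 49) = √29904.5533 = 172.929330
L = 7.75 × 172.929330 = 1340.202311
V = π·1² × L = 3.141593 × 1340.202311 = 4210.369733

L=1340.202 V=4210.370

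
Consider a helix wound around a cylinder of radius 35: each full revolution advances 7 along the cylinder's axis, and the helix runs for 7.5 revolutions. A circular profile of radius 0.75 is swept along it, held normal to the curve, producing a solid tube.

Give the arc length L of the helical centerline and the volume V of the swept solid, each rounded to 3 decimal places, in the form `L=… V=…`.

L=1650.171 V=2916.094

2πR = 2π·35 = 219.911486
per-turn = √(219.911486² + 7²) = √(48361.0616 + 49) = √48410.0616 = 220.022866
L = 7.5 × 220.022866 = 1650.171495
V = π·0.75² × L = 1.767146 × 1650.171495 = 2916.093738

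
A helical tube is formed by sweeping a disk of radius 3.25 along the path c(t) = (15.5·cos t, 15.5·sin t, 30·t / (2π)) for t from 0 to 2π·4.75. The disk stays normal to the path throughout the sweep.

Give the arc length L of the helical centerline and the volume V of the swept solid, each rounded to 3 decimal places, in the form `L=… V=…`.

L=484.050 V=16062.272

2πR = 2π·15.5 = 97.389372
per-turn = √(97.389372² + 30²) = √(9484.6898 + 900) = √10384.6898 = 101.905298
L = 4.75 × 101.905298 = 484.050167
V = π·3.25² × L = 33.183072 × 484.050167 = 16062.271742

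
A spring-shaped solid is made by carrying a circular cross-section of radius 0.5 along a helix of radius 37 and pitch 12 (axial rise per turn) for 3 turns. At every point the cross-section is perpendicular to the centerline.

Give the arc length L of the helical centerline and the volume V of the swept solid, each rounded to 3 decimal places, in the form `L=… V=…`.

2πR = 2π·37 = 232.477856
per-turn = √(232.477856² + 12²) = √(54045.9537 + 144) = √54189.9537 = 232.787357
L = 3 × 232.787357 = 698.362072
V = π·0.5² × L = 0.785398 × 698.362072 = 548.492289

L=698.362 V=548.492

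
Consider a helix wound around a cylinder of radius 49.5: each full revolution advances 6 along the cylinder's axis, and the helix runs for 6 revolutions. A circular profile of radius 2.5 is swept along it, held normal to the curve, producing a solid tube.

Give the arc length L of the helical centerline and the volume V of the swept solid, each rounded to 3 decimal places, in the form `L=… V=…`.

L=1866.453 V=36647.724

2πR = 2π·49.5 = 311.017673
per-turn = √(311.017673² + 6²) = √(96731.9927 + 36) = √96767.9927 = 311.075542
L = 6 × 311.075542 = 1866.453251
V = π·2.5² × L = 19.634954 × 1866.453251 = 36647.723887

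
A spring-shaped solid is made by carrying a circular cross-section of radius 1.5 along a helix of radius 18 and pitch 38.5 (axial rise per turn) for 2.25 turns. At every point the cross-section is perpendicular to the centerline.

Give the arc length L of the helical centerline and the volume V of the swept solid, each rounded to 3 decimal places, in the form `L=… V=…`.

L=268.809 V=1900.100

2πR = 2π·18 = 113.097336
per-turn = √(113.097336² + 38.5²) = √(12791.0073 + 1482.25) = √14273.2573 = 119.470738
L = 2.25 × 119.470738 = 268.809161
V = π·1.5² × L = 7.068583 × 268.809161 = 1900.099993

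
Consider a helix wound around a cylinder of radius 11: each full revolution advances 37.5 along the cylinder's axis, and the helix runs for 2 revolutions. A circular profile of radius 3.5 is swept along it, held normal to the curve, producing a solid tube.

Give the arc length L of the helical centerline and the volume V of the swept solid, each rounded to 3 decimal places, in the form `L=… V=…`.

2πR = 2π·11 = 69.115038
per-turn = √(69.115038² + 37.5²) = √(4776.8885 + 1406.25) = √6183.1385 = 78.632935
L = 2 × 78.632935 = 157.265871
V = π·3.5² × L = 38.484510 × 157.265871 = 6052.299979

L=157.266 V=6052.300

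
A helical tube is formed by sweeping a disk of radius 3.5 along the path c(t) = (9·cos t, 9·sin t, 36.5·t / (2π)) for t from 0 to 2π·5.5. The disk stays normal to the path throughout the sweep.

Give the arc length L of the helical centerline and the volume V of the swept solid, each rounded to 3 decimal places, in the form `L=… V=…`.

L=370.179 V=14246.161

2πR = 2π·9 = 56.548668
per-turn = √(56.548668² + 36.5²) = √(3197.7518 + 1332.25) = √4530.0018 = 67.305288
L = 5.5 × 67.305288 = 370.179085
V = π·3.5² × L = 38.484510 × 370.179085 = 14246.160715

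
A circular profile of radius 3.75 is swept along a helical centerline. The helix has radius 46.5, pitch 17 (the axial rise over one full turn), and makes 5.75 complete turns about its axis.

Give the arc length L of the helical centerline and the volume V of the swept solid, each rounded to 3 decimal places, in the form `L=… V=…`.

2πR = 2π·46.5 = 292.168117
per-turn = √(292.168117² + 17²) = √(85362.2085 + 289) = √85651.2085 = 292.662277
L = 5.75 × 292.662277 = 1682.808094
V = π·3.75² × L = 44.178647 × 1682.808094 = 74344.184216

L=1682.808 V=74344.184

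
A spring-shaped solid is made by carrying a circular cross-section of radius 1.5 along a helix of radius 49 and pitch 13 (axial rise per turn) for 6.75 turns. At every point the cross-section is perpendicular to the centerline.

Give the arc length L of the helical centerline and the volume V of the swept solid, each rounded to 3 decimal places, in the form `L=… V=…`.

2πR = 2π·49 = 307.876080
per-turn = √(307.876080² + 13²) = √(94787.6807 + 169) = √94956.6807 = 308.150419
L = 6.75 × 308.150419 = 2080.015328
V = π·1.5² × L = 7.068583 × 2080.015328 = 14702.761963

L=2080.015 V=14702.762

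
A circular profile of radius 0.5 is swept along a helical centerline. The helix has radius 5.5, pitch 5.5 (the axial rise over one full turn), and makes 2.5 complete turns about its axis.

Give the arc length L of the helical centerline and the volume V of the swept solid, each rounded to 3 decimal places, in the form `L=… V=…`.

L=87.481 V=68.708

2πR = 2π·5.5 = 34.557519
per-turn = √(34.557519² + 5.5²) = √(1194.2221 + 30.25) = √1224.4721 = 34.992458
L = 2.5 × 34.992458 = 87.481146
V = π·0.5² × L = 0.785398 × 87.481146 = 68.707531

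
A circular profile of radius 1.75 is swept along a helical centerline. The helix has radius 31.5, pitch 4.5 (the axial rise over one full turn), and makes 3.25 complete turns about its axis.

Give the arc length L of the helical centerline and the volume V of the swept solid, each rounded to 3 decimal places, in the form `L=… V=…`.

L=643.407 V=6190.304

2πR = 2π·31.5 = 197.920337
per-turn = √(197.920337² + 4.5²) = √(39172.4599 + 20.25) = √39192.7099 = 197.971488
L = 3.25 × 197.971488 = 643.407334
V = π·1.75² × L = 9.621128 × 643.407334 = 6190.304000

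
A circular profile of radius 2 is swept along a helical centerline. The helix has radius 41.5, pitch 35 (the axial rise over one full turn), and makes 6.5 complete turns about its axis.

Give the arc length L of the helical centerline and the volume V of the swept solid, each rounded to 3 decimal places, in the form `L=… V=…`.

2πR = 2π·41.5 = 260.752190
per-turn = √(260.752190² + 35²) = √(67991.7047 + 1225) = √69216.7047 = 263.090678
L = 6.5 × 263.090678 = 1710.089405
V = π·2² × L = 12.566371 × 1710.089405 = 21489.617252

L=1710.089 V=21489.617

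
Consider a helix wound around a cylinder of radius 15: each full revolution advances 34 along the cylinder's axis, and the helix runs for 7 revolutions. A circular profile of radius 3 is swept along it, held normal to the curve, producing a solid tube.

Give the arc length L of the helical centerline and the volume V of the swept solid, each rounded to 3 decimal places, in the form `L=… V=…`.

2πR = 2π·15 = 94.247780
per-turn = √(94.247780² + 34²) = √(8882.6440 + 1156) = √10038.6440 = 100.193033
L = 7 × 100.193033 = 701.351234
V = π·3² × L = 28.274334 × 701.351234 = 19830.238972

L=701.351 V=19830.239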